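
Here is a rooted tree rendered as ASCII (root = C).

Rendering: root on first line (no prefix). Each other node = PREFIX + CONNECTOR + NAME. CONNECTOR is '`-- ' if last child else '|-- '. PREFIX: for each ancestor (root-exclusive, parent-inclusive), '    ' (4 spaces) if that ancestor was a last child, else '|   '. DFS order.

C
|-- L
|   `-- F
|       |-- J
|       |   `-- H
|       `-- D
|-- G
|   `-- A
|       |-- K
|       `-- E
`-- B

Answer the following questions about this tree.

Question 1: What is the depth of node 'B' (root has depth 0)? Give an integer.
Path from root to B: C -> B
Depth = number of edges = 1

Answer: 1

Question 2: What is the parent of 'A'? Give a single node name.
Answer: G

Derivation:
Scan adjacency: A appears as child of G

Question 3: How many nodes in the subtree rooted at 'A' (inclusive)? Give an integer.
Subtree rooted at A contains: A, E, K
Count = 3

Answer: 3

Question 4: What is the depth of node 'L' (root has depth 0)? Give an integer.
Path from root to L: C -> L
Depth = number of edges = 1

Answer: 1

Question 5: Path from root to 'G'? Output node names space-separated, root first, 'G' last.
Walk down from root: C -> G

Answer: C G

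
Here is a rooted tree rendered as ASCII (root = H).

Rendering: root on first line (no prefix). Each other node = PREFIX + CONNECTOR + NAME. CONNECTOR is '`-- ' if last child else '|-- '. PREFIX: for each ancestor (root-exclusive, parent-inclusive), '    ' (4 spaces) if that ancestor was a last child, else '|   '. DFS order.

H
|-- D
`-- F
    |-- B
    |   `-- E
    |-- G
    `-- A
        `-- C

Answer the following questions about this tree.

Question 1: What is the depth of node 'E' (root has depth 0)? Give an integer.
Path from root to E: H -> F -> B -> E
Depth = number of edges = 3

Answer: 3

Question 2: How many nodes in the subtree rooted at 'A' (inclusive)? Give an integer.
Subtree rooted at A contains: A, C
Count = 2

Answer: 2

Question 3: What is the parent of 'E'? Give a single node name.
Scan adjacency: E appears as child of B

Answer: B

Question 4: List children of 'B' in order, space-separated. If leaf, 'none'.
Node B's children (from adjacency): E

Answer: E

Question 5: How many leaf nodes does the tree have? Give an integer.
Answer: 4

Derivation:
Leaves (nodes with no children): C, D, E, G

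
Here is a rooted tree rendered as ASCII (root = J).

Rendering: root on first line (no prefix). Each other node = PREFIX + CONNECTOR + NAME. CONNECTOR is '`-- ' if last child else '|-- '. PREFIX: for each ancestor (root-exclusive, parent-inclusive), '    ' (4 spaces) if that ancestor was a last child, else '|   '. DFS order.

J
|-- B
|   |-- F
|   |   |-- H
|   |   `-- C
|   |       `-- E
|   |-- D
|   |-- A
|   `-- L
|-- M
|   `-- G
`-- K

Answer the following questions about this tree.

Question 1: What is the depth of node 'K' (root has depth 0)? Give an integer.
Path from root to K: J -> K
Depth = number of edges = 1

Answer: 1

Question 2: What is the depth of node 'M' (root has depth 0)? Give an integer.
Answer: 1

Derivation:
Path from root to M: J -> M
Depth = number of edges = 1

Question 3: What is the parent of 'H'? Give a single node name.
Scan adjacency: H appears as child of F

Answer: F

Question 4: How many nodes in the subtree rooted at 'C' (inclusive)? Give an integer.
Answer: 2

Derivation:
Subtree rooted at C contains: C, E
Count = 2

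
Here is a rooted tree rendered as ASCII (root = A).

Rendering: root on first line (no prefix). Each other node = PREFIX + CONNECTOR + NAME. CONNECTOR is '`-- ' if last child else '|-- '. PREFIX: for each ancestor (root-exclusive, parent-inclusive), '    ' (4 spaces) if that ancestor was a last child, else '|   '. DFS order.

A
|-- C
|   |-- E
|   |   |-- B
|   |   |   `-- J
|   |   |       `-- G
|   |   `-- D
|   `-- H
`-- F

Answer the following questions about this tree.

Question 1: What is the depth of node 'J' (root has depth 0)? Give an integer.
Answer: 4

Derivation:
Path from root to J: A -> C -> E -> B -> J
Depth = number of edges = 4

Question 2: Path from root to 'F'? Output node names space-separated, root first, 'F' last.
Answer: A F

Derivation:
Walk down from root: A -> F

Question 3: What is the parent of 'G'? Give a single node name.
Scan adjacency: G appears as child of J

Answer: J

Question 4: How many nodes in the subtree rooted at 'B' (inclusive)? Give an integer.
Answer: 3

Derivation:
Subtree rooted at B contains: B, G, J
Count = 3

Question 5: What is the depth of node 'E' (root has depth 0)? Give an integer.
Path from root to E: A -> C -> E
Depth = number of edges = 2

Answer: 2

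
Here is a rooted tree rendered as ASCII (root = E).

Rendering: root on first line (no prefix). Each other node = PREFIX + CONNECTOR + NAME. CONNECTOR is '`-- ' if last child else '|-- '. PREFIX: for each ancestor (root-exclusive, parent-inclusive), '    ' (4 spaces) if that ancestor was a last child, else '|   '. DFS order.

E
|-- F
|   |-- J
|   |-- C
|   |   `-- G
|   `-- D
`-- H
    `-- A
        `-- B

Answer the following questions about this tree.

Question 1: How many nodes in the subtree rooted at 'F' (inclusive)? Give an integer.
Answer: 5

Derivation:
Subtree rooted at F contains: C, D, F, G, J
Count = 5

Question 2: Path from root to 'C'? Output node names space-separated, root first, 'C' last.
Walk down from root: E -> F -> C

Answer: E F C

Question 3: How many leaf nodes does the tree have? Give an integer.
Leaves (nodes with no children): B, D, G, J

Answer: 4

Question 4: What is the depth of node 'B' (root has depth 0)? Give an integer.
Path from root to B: E -> H -> A -> B
Depth = number of edges = 3

Answer: 3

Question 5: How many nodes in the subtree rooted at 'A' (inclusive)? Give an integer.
Answer: 2

Derivation:
Subtree rooted at A contains: A, B
Count = 2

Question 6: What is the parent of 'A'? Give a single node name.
Scan adjacency: A appears as child of H

Answer: H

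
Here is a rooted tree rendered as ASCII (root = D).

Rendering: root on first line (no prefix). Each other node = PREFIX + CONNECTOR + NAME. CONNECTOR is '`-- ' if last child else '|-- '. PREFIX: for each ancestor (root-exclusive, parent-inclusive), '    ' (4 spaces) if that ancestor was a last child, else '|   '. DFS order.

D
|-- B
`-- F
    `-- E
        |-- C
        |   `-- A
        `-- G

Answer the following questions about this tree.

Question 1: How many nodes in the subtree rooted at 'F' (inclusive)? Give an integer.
Subtree rooted at F contains: A, C, E, F, G
Count = 5

Answer: 5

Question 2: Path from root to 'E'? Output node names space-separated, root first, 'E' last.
Walk down from root: D -> F -> E

Answer: D F E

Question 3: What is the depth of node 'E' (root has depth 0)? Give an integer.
Path from root to E: D -> F -> E
Depth = number of edges = 2

Answer: 2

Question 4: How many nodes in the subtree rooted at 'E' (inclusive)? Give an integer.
Answer: 4

Derivation:
Subtree rooted at E contains: A, C, E, G
Count = 4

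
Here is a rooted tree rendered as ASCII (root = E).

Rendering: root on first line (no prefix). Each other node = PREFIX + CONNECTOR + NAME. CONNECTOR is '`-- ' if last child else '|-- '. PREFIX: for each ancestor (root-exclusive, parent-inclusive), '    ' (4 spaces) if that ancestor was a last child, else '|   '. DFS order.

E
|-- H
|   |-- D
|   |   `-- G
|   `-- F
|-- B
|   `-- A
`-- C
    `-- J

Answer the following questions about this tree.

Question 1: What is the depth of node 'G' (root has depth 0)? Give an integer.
Path from root to G: E -> H -> D -> G
Depth = number of edges = 3

Answer: 3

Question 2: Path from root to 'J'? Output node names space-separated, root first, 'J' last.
Walk down from root: E -> C -> J

Answer: E C J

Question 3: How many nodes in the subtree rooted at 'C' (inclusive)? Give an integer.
Subtree rooted at C contains: C, J
Count = 2

Answer: 2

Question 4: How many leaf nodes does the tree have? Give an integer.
Leaves (nodes with no children): A, F, G, J

Answer: 4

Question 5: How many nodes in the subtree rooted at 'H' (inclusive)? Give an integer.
Answer: 4

Derivation:
Subtree rooted at H contains: D, F, G, H
Count = 4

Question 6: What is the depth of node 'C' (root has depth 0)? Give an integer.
Path from root to C: E -> C
Depth = number of edges = 1

Answer: 1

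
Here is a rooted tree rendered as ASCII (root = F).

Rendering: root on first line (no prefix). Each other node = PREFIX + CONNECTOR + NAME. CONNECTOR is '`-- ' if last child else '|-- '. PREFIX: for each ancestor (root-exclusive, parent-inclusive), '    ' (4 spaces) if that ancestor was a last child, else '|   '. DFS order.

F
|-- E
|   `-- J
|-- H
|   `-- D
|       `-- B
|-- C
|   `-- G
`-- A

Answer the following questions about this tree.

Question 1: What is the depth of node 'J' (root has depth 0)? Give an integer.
Path from root to J: F -> E -> J
Depth = number of edges = 2

Answer: 2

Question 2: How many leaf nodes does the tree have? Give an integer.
Answer: 4

Derivation:
Leaves (nodes with no children): A, B, G, J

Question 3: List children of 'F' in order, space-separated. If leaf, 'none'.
Node F's children (from adjacency): E, H, C, A

Answer: E H C A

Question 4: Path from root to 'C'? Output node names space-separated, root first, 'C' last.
Walk down from root: F -> C

Answer: F C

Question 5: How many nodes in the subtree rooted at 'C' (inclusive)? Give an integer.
Subtree rooted at C contains: C, G
Count = 2

Answer: 2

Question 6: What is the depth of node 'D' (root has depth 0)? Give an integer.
Answer: 2

Derivation:
Path from root to D: F -> H -> D
Depth = number of edges = 2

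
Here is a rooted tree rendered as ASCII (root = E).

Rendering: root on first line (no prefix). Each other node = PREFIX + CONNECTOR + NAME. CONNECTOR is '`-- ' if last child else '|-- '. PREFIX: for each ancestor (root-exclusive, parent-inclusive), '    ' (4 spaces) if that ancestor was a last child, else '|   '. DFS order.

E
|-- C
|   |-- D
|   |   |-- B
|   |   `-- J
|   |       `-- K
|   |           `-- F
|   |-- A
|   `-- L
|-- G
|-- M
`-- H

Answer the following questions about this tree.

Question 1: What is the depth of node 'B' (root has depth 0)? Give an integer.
Path from root to B: E -> C -> D -> B
Depth = number of edges = 3

Answer: 3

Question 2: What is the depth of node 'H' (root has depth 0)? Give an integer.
Path from root to H: E -> H
Depth = number of edges = 1

Answer: 1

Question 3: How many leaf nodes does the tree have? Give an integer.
Answer: 7

Derivation:
Leaves (nodes with no children): A, B, F, G, H, L, M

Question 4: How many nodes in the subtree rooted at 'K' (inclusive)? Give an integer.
Subtree rooted at K contains: F, K
Count = 2

Answer: 2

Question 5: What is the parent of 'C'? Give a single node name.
Answer: E

Derivation:
Scan adjacency: C appears as child of E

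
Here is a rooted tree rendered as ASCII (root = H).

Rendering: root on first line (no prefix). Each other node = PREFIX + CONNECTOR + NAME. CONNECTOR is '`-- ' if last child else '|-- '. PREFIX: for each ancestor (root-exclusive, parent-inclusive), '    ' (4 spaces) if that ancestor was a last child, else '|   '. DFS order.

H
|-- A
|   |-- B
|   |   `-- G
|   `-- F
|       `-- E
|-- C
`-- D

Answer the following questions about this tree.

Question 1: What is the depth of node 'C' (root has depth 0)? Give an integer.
Answer: 1

Derivation:
Path from root to C: H -> C
Depth = number of edges = 1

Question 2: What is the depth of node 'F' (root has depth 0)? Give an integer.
Path from root to F: H -> A -> F
Depth = number of edges = 2

Answer: 2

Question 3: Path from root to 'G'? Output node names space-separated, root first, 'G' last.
Answer: H A B G

Derivation:
Walk down from root: H -> A -> B -> G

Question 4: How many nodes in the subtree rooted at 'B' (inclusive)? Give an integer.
Answer: 2

Derivation:
Subtree rooted at B contains: B, G
Count = 2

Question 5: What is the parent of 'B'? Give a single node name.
Answer: A

Derivation:
Scan adjacency: B appears as child of A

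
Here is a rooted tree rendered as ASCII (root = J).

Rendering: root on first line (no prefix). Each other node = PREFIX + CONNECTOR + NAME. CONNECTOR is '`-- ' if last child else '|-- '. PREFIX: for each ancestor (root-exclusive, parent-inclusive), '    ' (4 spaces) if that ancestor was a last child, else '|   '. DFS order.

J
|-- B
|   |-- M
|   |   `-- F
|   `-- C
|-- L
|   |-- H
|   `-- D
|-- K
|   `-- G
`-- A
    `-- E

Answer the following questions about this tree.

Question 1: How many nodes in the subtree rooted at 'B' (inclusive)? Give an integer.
Subtree rooted at B contains: B, C, F, M
Count = 4

Answer: 4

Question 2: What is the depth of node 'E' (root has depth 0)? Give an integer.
Path from root to E: J -> A -> E
Depth = number of edges = 2

Answer: 2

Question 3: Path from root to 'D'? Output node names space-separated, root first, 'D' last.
Walk down from root: J -> L -> D

Answer: J L D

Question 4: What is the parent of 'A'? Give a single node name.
Answer: J

Derivation:
Scan adjacency: A appears as child of J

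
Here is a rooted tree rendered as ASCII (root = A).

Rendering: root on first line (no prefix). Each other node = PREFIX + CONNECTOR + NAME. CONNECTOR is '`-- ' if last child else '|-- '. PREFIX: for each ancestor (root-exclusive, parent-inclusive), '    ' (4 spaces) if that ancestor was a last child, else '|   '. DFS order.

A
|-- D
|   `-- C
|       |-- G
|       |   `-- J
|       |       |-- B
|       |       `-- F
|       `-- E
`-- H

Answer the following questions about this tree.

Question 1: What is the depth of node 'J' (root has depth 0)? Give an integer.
Answer: 4

Derivation:
Path from root to J: A -> D -> C -> G -> J
Depth = number of edges = 4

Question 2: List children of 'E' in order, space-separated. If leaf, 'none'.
Node E's children (from adjacency): (leaf)

Answer: none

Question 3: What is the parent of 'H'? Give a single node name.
Scan adjacency: H appears as child of A

Answer: A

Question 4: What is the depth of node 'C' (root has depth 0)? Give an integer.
Path from root to C: A -> D -> C
Depth = number of edges = 2

Answer: 2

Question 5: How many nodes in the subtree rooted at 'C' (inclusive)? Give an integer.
Subtree rooted at C contains: B, C, E, F, G, J
Count = 6

Answer: 6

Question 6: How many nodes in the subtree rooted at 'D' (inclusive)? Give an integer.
Subtree rooted at D contains: B, C, D, E, F, G, J
Count = 7

Answer: 7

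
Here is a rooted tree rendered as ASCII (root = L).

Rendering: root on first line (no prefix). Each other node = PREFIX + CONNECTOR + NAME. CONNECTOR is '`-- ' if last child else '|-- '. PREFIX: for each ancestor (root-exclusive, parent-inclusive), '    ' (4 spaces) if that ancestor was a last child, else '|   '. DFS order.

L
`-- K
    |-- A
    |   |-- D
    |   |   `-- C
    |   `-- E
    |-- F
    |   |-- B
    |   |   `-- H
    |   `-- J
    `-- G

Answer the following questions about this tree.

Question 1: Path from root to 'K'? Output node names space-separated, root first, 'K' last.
Walk down from root: L -> K

Answer: L K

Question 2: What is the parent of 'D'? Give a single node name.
Scan adjacency: D appears as child of A

Answer: A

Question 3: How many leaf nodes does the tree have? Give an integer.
Answer: 5

Derivation:
Leaves (nodes with no children): C, E, G, H, J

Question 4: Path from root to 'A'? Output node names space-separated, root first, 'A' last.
Walk down from root: L -> K -> A

Answer: L K A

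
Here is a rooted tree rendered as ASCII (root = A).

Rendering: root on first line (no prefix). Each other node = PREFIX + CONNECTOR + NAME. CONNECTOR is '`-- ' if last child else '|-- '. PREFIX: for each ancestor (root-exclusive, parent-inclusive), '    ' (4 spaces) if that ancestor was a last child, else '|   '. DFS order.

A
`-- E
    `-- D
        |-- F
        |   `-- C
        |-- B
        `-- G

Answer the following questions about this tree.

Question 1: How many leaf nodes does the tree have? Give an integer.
Leaves (nodes with no children): B, C, G

Answer: 3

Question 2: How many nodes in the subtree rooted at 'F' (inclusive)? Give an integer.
Answer: 2

Derivation:
Subtree rooted at F contains: C, F
Count = 2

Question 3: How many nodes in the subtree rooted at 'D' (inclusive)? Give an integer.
Answer: 5

Derivation:
Subtree rooted at D contains: B, C, D, F, G
Count = 5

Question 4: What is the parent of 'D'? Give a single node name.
Scan adjacency: D appears as child of E

Answer: E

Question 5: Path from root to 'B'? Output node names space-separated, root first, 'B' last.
Answer: A E D B

Derivation:
Walk down from root: A -> E -> D -> B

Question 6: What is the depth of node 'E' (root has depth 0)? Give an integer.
Path from root to E: A -> E
Depth = number of edges = 1

Answer: 1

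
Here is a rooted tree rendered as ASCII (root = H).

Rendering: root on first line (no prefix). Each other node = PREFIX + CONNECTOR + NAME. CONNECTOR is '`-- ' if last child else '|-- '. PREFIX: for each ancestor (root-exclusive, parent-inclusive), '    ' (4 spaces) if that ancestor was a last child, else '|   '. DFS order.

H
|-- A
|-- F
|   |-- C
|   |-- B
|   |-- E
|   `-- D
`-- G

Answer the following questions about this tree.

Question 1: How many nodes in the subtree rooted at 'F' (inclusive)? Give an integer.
Answer: 5

Derivation:
Subtree rooted at F contains: B, C, D, E, F
Count = 5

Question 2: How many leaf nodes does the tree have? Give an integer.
Answer: 6

Derivation:
Leaves (nodes with no children): A, B, C, D, E, G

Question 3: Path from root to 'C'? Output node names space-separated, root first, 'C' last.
Answer: H F C

Derivation:
Walk down from root: H -> F -> C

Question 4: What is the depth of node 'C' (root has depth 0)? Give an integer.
Path from root to C: H -> F -> C
Depth = number of edges = 2

Answer: 2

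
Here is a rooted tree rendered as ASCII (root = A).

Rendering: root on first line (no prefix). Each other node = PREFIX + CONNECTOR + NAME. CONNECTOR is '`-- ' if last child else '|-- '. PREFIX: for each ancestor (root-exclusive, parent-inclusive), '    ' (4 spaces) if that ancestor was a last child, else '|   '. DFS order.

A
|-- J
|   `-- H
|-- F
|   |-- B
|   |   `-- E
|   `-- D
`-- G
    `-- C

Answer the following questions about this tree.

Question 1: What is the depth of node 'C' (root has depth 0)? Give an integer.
Answer: 2

Derivation:
Path from root to C: A -> G -> C
Depth = number of edges = 2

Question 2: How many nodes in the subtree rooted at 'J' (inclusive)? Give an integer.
Answer: 2

Derivation:
Subtree rooted at J contains: H, J
Count = 2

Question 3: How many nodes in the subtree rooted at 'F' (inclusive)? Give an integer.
Subtree rooted at F contains: B, D, E, F
Count = 4

Answer: 4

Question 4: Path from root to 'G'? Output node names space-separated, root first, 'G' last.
Walk down from root: A -> G

Answer: A G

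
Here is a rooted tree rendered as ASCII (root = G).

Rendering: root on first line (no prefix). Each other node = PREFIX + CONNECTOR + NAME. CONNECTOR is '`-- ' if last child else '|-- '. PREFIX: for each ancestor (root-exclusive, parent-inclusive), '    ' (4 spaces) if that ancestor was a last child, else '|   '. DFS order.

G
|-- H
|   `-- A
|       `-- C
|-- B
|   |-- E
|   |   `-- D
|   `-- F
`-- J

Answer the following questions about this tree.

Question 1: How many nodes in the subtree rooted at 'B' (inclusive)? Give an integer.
Answer: 4

Derivation:
Subtree rooted at B contains: B, D, E, F
Count = 4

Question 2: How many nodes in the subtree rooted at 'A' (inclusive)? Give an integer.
Answer: 2

Derivation:
Subtree rooted at A contains: A, C
Count = 2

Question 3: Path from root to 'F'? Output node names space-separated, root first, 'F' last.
Answer: G B F

Derivation:
Walk down from root: G -> B -> F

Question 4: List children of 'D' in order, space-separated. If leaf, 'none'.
Answer: none

Derivation:
Node D's children (from adjacency): (leaf)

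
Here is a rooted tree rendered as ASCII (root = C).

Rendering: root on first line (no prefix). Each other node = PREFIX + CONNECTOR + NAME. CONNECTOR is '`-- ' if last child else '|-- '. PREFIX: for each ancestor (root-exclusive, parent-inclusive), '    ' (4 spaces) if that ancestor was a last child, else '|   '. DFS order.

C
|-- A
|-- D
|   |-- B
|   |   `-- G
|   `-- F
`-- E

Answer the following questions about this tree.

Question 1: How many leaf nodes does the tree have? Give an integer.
Answer: 4

Derivation:
Leaves (nodes with no children): A, E, F, G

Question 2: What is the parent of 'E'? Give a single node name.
Answer: C

Derivation:
Scan adjacency: E appears as child of C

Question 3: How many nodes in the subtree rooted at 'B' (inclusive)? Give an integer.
Subtree rooted at B contains: B, G
Count = 2

Answer: 2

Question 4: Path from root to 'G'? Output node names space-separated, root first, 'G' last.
Walk down from root: C -> D -> B -> G

Answer: C D B G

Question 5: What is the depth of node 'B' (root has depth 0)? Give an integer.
Path from root to B: C -> D -> B
Depth = number of edges = 2

Answer: 2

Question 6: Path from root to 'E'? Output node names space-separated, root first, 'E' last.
Walk down from root: C -> E

Answer: C E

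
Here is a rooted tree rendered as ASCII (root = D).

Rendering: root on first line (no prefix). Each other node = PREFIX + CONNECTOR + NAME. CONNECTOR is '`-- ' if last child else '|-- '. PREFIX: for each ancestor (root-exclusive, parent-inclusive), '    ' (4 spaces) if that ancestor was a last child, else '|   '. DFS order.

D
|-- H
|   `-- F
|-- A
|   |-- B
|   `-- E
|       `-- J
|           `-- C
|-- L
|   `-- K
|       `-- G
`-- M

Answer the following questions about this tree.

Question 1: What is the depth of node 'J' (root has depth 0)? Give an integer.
Answer: 3

Derivation:
Path from root to J: D -> A -> E -> J
Depth = number of edges = 3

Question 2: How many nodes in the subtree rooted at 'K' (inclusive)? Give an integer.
Subtree rooted at K contains: G, K
Count = 2

Answer: 2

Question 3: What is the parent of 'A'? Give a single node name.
Scan adjacency: A appears as child of D

Answer: D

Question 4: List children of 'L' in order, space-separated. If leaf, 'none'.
Answer: K

Derivation:
Node L's children (from adjacency): K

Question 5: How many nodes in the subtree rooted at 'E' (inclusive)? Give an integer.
Answer: 3

Derivation:
Subtree rooted at E contains: C, E, J
Count = 3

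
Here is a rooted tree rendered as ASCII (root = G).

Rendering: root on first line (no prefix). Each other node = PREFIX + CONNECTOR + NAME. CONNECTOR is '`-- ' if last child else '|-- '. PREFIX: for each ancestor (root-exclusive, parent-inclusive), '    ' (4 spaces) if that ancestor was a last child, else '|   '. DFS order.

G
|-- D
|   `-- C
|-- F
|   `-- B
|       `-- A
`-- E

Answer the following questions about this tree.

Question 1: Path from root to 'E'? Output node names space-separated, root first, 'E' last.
Walk down from root: G -> E

Answer: G E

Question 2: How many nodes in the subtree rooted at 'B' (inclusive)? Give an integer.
Subtree rooted at B contains: A, B
Count = 2

Answer: 2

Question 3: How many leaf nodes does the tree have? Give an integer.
Answer: 3

Derivation:
Leaves (nodes with no children): A, C, E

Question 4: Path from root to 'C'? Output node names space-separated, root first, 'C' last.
Answer: G D C

Derivation:
Walk down from root: G -> D -> C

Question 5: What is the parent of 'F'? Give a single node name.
Scan adjacency: F appears as child of G

Answer: G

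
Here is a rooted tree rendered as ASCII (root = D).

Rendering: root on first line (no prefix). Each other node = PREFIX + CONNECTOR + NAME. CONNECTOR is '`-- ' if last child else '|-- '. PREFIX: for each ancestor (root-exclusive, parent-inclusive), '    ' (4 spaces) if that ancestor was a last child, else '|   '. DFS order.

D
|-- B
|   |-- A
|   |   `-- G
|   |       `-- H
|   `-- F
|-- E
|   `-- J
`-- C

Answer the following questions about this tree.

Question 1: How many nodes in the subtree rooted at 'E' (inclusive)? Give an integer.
Answer: 2

Derivation:
Subtree rooted at E contains: E, J
Count = 2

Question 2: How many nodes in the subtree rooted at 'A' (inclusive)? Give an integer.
Subtree rooted at A contains: A, G, H
Count = 3

Answer: 3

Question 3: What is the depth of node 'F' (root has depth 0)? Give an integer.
Answer: 2

Derivation:
Path from root to F: D -> B -> F
Depth = number of edges = 2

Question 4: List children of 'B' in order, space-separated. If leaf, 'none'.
Node B's children (from adjacency): A, F

Answer: A F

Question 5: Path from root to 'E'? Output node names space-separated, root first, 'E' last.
Answer: D E

Derivation:
Walk down from root: D -> E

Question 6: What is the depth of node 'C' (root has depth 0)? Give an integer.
Path from root to C: D -> C
Depth = number of edges = 1

Answer: 1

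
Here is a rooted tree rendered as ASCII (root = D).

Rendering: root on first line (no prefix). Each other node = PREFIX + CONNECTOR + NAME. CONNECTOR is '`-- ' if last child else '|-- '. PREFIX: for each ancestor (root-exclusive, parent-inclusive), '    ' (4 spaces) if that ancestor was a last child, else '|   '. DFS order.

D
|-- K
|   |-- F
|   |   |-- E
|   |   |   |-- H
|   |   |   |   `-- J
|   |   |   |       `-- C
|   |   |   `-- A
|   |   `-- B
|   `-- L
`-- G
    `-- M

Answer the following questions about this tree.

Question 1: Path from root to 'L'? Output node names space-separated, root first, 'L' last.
Walk down from root: D -> K -> L

Answer: D K L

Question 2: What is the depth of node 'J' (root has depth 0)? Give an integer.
Path from root to J: D -> K -> F -> E -> H -> J
Depth = number of edges = 5

Answer: 5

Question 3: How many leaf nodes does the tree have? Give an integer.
Leaves (nodes with no children): A, B, C, L, M

Answer: 5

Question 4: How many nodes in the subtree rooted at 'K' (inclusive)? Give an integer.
Answer: 9

Derivation:
Subtree rooted at K contains: A, B, C, E, F, H, J, K, L
Count = 9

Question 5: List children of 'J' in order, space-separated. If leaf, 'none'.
Node J's children (from adjacency): C

Answer: C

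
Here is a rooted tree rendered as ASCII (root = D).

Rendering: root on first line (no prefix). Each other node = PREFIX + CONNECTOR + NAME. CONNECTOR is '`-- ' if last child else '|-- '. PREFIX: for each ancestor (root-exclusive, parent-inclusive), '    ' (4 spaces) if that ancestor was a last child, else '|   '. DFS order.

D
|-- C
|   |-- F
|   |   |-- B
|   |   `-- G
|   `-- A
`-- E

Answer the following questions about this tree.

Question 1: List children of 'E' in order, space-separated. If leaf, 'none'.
Node E's children (from adjacency): (leaf)

Answer: none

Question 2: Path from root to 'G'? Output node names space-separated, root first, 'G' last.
Walk down from root: D -> C -> F -> G

Answer: D C F G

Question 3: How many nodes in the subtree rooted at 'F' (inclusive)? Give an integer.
Subtree rooted at F contains: B, F, G
Count = 3

Answer: 3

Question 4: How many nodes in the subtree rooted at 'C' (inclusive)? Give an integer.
Answer: 5

Derivation:
Subtree rooted at C contains: A, B, C, F, G
Count = 5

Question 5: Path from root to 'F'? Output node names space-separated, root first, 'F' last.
Answer: D C F

Derivation:
Walk down from root: D -> C -> F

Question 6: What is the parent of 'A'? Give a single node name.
Answer: C

Derivation:
Scan adjacency: A appears as child of C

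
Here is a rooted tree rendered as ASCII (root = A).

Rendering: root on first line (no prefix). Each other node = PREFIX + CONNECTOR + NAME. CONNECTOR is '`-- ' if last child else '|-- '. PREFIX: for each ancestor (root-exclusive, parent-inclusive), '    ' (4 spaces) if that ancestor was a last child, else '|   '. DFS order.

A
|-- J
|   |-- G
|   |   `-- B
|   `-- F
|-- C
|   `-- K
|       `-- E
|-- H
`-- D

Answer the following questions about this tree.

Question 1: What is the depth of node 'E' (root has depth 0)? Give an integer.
Answer: 3

Derivation:
Path from root to E: A -> C -> K -> E
Depth = number of edges = 3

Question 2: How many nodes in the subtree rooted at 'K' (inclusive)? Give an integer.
Answer: 2

Derivation:
Subtree rooted at K contains: E, K
Count = 2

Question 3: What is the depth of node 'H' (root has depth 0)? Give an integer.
Path from root to H: A -> H
Depth = number of edges = 1

Answer: 1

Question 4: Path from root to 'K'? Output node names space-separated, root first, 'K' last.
Walk down from root: A -> C -> K

Answer: A C K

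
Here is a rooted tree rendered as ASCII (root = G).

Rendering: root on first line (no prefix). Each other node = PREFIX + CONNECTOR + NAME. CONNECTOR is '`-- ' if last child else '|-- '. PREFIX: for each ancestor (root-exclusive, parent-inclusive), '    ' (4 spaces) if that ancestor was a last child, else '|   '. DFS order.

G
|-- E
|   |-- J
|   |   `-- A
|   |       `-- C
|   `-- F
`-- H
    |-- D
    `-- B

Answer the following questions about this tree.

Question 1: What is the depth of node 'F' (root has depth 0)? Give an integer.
Answer: 2

Derivation:
Path from root to F: G -> E -> F
Depth = number of edges = 2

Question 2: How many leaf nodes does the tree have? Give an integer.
Answer: 4

Derivation:
Leaves (nodes with no children): B, C, D, F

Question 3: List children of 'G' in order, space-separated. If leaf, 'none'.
Node G's children (from adjacency): E, H

Answer: E H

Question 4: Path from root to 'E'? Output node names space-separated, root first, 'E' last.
Answer: G E

Derivation:
Walk down from root: G -> E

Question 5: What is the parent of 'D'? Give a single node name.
Scan adjacency: D appears as child of H

Answer: H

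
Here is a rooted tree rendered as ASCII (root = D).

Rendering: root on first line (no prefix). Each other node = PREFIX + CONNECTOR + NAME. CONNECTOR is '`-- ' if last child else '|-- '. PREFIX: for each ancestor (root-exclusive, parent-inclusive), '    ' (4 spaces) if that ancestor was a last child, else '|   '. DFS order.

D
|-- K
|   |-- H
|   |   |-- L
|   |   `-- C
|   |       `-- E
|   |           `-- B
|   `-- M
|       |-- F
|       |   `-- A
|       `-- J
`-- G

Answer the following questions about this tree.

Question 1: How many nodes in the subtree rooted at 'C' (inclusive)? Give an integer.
Answer: 3

Derivation:
Subtree rooted at C contains: B, C, E
Count = 3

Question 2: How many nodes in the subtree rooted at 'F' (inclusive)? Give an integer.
Answer: 2

Derivation:
Subtree rooted at F contains: A, F
Count = 2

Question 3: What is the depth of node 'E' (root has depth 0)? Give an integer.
Path from root to E: D -> K -> H -> C -> E
Depth = number of edges = 4

Answer: 4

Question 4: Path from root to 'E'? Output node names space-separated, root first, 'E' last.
Answer: D K H C E

Derivation:
Walk down from root: D -> K -> H -> C -> E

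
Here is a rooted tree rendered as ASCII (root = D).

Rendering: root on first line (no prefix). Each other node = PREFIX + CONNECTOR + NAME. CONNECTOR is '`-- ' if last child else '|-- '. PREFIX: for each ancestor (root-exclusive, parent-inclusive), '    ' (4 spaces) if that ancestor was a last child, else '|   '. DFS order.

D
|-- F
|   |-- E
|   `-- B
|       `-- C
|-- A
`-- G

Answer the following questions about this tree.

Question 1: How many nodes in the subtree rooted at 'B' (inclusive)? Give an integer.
Answer: 2

Derivation:
Subtree rooted at B contains: B, C
Count = 2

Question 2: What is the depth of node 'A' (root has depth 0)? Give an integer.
Answer: 1

Derivation:
Path from root to A: D -> A
Depth = number of edges = 1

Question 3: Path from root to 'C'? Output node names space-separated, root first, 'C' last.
Answer: D F B C

Derivation:
Walk down from root: D -> F -> B -> C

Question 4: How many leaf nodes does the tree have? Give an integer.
Leaves (nodes with no children): A, C, E, G

Answer: 4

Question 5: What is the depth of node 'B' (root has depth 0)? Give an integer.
Path from root to B: D -> F -> B
Depth = number of edges = 2

Answer: 2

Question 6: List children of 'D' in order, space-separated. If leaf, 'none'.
Node D's children (from adjacency): F, A, G

Answer: F A G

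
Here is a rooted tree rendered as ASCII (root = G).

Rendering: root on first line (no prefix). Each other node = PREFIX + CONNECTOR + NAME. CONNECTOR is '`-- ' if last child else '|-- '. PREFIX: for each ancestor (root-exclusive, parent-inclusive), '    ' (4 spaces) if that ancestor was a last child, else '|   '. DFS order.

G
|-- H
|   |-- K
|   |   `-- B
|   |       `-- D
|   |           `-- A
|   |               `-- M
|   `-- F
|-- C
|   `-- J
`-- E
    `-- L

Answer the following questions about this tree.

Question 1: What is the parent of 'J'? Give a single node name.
Scan adjacency: J appears as child of C

Answer: C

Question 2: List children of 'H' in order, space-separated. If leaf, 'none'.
Node H's children (from adjacency): K, F

Answer: K F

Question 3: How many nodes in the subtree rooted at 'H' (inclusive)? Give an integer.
Answer: 7

Derivation:
Subtree rooted at H contains: A, B, D, F, H, K, M
Count = 7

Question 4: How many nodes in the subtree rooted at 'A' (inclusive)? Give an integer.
Answer: 2

Derivation:
Subtree rooted at A contains: A, M
Count = 2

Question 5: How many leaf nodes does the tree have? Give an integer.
Leaves (nodes with no children): F, J, L, M

Answer: 4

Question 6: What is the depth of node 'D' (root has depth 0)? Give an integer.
Answer: 4

Derivation:
Path from root to D: G -> H -> K -> B -> D
Depth = number of edges = 4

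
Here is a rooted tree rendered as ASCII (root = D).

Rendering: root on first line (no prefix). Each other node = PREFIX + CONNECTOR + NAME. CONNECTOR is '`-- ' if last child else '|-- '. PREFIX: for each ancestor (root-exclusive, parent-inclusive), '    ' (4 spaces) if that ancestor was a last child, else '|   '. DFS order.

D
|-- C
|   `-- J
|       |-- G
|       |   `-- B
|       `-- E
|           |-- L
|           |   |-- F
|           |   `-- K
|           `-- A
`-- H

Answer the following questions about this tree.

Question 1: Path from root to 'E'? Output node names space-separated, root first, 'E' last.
Walk down from root: D -> C -> J -> E

Answer: D C J E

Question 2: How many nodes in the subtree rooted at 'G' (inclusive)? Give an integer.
Answer: 2

Derivation:
Subtree rooted at G contains: B, G
Count = 2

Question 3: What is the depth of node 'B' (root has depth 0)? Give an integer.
Path from root to B: D -> C -> J -> G -> B
Depth = number of edges = 4

Answer: 4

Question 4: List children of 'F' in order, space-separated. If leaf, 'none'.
Answer: none

Derivation:
Node F's children (from adjacency): (leaf)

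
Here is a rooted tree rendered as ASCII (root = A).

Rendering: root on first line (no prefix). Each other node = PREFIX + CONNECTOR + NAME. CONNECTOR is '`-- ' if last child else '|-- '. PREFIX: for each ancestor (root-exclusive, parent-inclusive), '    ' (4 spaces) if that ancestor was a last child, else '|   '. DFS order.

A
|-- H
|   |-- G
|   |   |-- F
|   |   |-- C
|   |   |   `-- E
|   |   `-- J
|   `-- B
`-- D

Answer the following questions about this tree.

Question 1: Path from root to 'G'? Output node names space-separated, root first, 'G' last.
Walk down from root: A -> H -> G

Answer: A H G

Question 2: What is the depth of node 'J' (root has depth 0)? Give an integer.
Path from root to J: A -> H -> G -> J
Depth = number of edges = 3

Answer: 3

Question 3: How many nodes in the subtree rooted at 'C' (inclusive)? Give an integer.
Answer: 2

Derivation:
Subtree rooted at C contains: C, E
Count = 2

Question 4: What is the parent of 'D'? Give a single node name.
Answer: A

Derivation:
Scan adjacency: D appears as child of A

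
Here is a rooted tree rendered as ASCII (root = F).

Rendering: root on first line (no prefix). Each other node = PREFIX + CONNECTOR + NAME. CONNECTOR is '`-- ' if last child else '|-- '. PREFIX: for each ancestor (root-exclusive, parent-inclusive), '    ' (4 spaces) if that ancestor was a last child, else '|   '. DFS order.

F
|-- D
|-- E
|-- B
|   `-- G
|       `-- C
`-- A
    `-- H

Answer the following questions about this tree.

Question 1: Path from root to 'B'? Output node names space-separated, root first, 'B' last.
Walk down from root: F -> B

Answer: F B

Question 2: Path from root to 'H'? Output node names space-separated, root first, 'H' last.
Answer: F A H

Derivation:
Walk down from root: F -> A -> H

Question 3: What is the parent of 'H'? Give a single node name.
Scan adjacency: H appears as child of A

Answer: A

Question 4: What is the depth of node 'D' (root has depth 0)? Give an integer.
Path from root to D: F -> D
Depth = number of edges = 1

Answer: 1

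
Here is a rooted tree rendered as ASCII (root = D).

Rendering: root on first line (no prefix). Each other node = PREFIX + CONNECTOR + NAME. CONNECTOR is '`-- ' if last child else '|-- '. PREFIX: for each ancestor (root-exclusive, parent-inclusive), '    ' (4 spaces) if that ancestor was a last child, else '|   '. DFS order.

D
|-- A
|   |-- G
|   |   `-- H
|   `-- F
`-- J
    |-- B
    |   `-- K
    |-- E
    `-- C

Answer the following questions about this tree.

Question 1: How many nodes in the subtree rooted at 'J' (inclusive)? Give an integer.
Subtree rooted at J contains: B, C, E, J, K
Count = 5

Answer: 5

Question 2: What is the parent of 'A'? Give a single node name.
Scan adjacency: A appears as child of D

Answer: D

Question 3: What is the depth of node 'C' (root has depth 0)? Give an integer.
Path from root to C: D -> J -> C
Depth = number of edges = 2

Answer: 2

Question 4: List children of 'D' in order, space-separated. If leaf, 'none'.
Answer: A J

Derivation:
Node D's children (from adjacency): A, J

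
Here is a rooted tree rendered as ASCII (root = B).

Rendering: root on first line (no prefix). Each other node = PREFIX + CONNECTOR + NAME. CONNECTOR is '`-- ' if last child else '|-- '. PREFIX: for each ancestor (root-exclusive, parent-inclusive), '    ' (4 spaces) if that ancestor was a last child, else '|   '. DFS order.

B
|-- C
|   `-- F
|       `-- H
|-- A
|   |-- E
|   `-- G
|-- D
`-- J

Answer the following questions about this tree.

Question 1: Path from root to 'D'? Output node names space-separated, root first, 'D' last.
Walk down from root: B -> D

Answer: B D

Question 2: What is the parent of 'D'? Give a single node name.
Answer: B

Derivation:
Scan adjacency: D appears as child of B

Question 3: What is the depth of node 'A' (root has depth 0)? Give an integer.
Path from root to A: B -> A
Depth = number of edges = 1

Answer: 1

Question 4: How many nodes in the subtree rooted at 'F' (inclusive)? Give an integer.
Subtree rooted at F contains: F, H
Count = 2

Answer: 2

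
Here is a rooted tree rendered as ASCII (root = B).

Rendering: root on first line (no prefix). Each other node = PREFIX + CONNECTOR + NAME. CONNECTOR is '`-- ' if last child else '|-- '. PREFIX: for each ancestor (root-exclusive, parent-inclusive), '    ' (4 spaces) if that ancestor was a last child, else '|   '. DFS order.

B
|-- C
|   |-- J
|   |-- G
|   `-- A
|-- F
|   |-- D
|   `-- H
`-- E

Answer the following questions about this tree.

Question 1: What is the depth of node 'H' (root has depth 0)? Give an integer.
Answer: 2

Derivation:
Path from root to H: B -> F -> H
Depth = number of edges = 2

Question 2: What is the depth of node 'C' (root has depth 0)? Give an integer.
Answer: 1

Derivation:
Path from root to C: B -> C
Depth = number of edges = 1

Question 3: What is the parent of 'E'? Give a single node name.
Scan adjacency: E appears as child of B

Answer: B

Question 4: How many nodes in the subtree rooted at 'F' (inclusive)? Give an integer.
Answer: 3

Derivation:
Subtree rooted at F contains: D, F, H
Count = 3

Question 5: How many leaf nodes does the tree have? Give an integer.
Answer: 6

Derivation:
Leaves (nodes with no children): A, D, E, G, H, J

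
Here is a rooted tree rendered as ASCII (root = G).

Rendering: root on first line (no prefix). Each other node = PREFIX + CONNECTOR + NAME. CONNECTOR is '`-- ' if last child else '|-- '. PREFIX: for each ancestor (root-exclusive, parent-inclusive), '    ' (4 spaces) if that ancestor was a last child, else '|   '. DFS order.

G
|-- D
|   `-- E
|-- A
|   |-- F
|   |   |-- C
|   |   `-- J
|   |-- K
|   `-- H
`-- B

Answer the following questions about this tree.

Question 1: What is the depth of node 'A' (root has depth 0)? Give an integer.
Answer: 1

Derivation:
Path from root to A: G -> A
Depth = number of edges = 1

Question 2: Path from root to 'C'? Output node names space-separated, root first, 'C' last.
Answer: G A F C

Derivation:
Walk down from root: G -> A -> F -> C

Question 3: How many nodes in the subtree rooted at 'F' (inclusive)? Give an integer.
Subtree rooted at F contains: C, F, J
Count = 3

Answer: 3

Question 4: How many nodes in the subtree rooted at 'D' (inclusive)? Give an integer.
Answer: 2

Derivation:
Subtree rooted at D contains: D, E
Count = 2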